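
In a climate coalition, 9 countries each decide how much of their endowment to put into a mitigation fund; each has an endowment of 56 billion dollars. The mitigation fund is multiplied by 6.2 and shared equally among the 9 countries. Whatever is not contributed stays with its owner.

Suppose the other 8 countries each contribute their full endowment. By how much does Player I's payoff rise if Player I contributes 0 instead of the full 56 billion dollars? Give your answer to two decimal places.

Switching from a contribution of 56 to 0 lets Player I keep an extra 56 billion dollars, but lowers the mitigation fund by 56, which costs Player I their own share of that drop: 6.2/9 × 56 = 38.58.
Net gain = 56 − 38.58 = 17.42. The private return per contributed unit (0.6889) is below 1, so free-riding is indeed the best response regardless of what the others do.

17.42 billion dollars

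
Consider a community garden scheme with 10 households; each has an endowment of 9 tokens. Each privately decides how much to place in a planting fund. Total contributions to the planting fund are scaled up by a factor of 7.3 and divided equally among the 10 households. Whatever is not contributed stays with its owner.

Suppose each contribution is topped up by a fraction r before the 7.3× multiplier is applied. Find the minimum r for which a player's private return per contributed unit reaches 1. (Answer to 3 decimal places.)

0.370

With matching at rate r, one contributed unit becomes (1 + r) in the planting fund and returns 7.3 × (1 + r) / 10 to the contributor.
Setting this equal to 1: 1 + r = 10/7.3 = 1.3699.
So the minimum matching rate is r = 1.3699 − 1 = 0.370.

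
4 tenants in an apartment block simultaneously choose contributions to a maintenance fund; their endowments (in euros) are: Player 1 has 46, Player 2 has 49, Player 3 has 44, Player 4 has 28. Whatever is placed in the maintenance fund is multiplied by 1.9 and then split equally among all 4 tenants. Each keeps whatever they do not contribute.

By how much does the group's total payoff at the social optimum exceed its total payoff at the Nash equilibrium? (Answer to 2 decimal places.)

150.30 euros

The private return per contributed unit is 1.9/4 = 0.4750 < 1 for every player regardless of endowment, so the Nash equilibrium is zero contribution and the group total is Σ E_j = 46 + 49 + 44 + 28 = 167.
Each contributed unit returns 1.900 to the group, so the social optimum is full contribution by everyone: group total = 1.900 × 167 = 317.30.
Efficiency loss = (1.900 − 1) × 167 = 150.30.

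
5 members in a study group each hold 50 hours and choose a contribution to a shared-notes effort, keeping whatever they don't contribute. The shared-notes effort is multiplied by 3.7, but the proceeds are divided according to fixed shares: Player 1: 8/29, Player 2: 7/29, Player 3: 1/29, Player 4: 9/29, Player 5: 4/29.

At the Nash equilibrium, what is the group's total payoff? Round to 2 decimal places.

Each unit j contributes comes back to j as 3.7 × (j's share), so j prefers to contribute only if that share exceeds 1/3.7 = 0.2703; otherwise keeping the unit dominates.
The shares above 0.2703 belong to Player 1 and Player 4, contributing 50 each; the remaining 3 contribute 0. Total contributed: 100.
The shared-notes effort pays out 3.7 × 100 = 370.00 in total (split across the unequal shares, but the aggregate is all that matters for the group sum).
The 3 free-riders keep 50 each, adding 150. Group total = 150 + 370.00 = 520.00.

520.00 hours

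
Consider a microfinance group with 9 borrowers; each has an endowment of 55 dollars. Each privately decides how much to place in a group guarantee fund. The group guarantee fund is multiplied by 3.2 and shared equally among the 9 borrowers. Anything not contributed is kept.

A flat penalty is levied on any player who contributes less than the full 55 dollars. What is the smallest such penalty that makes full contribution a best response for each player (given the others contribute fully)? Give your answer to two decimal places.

Given the others contribute fully, the best deviation is to contribute 0 (any partial contribution still incurs the fine and gives up units whose private return 0.3556 is below 1).
Deviating from 55 to 0 saves 55 dollars but forfeits the deviator's share of the drop in the group guarantee fund: 3.2/9 × 55 = 19.56.
So the deviation gain is 55 − 19.56 = 35.44, and the fine must be at least 35.44 dollars to wipe it out.

35.44 dollars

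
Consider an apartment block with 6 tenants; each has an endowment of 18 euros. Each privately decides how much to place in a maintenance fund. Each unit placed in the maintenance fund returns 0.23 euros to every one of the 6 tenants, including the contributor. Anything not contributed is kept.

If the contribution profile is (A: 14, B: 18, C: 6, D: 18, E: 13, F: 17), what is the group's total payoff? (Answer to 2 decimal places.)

140.68 euros

Total contributed: 14 + 18 + 6 + 18 + 13 + 17 = 86; total kept: 6 × 18 − 86 = 22.
The maintenance fund pays out 0.23 × 6 × 86 = 118.68 in aggregate.
Group total = 22 + 118.68 = 140.68.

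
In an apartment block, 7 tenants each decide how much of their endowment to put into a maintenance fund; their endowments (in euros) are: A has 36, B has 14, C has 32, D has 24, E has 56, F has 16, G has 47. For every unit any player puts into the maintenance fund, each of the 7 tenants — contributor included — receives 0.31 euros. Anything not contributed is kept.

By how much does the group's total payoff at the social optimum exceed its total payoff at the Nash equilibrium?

263.25 euros

The private return per contributed unit is 0.31 < 1 for everyone, so the Nash equilibrium is zero contribution and the group total is Σ E_j = 36 + 14 + 32 + 24 + 56 + 16 + 47 = 225.
Each contributed unit returns 2.170 to the group, so the social optimum is full contribution by everyone: group total = 2.170 × 225 = 488.25.
Efficiency loss = (2.170 − 1) × 225 = 263.25.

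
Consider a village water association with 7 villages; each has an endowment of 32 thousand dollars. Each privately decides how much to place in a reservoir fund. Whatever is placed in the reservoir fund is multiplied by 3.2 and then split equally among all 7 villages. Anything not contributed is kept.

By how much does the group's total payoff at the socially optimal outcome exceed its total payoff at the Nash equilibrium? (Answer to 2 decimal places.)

Each contributed unit returns 3.2/7 = 0.4571 to its contributor — below 1 — so contributing 0 is dominant for every player. At the Nash equilibrium everyone keeps their 32, and the group total is 7 × 32 = 224.
Each contributed unit returns 3.200 to the group as a whole (0.4571 to each of 7 players), which exceeds 1, so the social optimum is full contribution: group total = 3.200 × 224 = 716.80.
Efficiency loss = 716.80 − 224 = 492.80.

492.80 thousand dollars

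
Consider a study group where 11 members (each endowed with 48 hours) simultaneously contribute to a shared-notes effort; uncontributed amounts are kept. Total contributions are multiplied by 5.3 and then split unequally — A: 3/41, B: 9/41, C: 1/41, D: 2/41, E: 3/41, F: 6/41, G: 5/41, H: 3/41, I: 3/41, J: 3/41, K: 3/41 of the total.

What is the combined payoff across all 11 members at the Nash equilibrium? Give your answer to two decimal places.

734.40 hours

A player with share s gets back 5.3·s per unit contributed, so full contribution is dominant for anyone with s > 1/5.3 = 0.1887 and zero contribution is dominant for anyone below.
The only share above 0.1887 is B's 9/41, contributing 48; the remaining 10 contribute 0. Total contributed: 48.
The shared-notes effort pays out 5.3 × 48 = 254.40 in total (split across the unequal shares, but the aggregate is all that matters for the group sum).
The 10 free-riders keep 48 each, adding 480. Group total = 480 + 254.40 = 734.40.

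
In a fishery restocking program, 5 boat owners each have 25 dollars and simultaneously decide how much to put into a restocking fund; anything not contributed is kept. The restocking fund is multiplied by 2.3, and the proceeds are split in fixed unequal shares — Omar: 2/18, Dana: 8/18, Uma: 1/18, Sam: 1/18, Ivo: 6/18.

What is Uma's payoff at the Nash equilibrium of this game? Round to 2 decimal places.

A player with share s gets back 2.3·s per unit contributed, so full contribution is dominant for anyone with s > 1/2.3 = 0.4348 and zero contribution is dominant for anyone below.
Only Dana (8/18) clears that bar, contributing 25; the remaining 4 contribute 0. Total contributed: 25.
Uma keeps 25 and receives 2.3 × 25 × 1/18 = 3.19 from the restocking fund, for a payoff of 28.19.

28.19 dollars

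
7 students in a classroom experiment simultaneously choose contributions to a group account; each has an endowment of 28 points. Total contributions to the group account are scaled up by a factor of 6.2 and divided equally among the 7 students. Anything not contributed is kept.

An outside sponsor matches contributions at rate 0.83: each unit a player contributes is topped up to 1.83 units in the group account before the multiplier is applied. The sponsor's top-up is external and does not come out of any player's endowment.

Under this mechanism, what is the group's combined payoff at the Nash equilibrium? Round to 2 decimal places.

Under the mechanism each unit contributed yields 6.2 × 1.83 / 7 = 1.6209 back to its contributor per unit of net cost, which exceeds 1, making full contribution the dominant choice for everyone.
So the Nash equilibrium is full contribution by all 7; the group earns 6.2 × 1.83 × 196 = 2223.82.

2223.82 points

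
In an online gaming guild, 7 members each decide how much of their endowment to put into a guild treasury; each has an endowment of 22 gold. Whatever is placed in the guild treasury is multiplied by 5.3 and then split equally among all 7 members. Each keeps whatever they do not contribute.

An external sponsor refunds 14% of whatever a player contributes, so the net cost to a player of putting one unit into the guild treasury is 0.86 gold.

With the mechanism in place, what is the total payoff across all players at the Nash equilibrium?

154.00 gold

Even with the mechanism, each unit contributed returns only (5.3/7) / 0.86 = 0.8804 per unit of net cost, so contributing nothing is still dominant.
Everyone keeps their endowment and the group total is 7 × 22 = 154.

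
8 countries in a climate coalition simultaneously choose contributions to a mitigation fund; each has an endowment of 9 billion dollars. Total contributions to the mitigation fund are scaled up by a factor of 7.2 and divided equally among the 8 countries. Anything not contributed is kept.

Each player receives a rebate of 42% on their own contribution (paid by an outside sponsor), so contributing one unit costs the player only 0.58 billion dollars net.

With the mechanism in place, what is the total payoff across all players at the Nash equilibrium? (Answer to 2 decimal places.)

Under the mechanism each unit contributed yields (7.2/8) / 0.58 = 1.5517 back to its contributor per unit of net cost, which exceeds 1, making full contribution the dominant choice for everyone.
So the Nash equilibrium is full contribution by all 8; the group earns 8 × (9 × 0.42 + 7.2 × 9) = 548.64.

548.64 billion dollars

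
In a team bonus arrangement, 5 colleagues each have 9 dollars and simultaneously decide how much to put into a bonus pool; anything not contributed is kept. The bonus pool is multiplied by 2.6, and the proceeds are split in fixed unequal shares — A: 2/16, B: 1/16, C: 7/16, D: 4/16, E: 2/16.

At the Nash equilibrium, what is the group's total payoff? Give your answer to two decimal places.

59.40 dollars

For player j, contributing a unit is worthwhile iff 2.6 × (j's share) ≥ 1, i.e. iff j's share is at least 0.3846.
Only C (7/16) clears that bar, contributing 9; the remaining 4 contribute 0. Total contributed: 9.
The bonus pool pays out 2.6 × 9 = 23.40 in total (split across the unequal shares, but the aggregate is all that matters for the group sum).
The 4 free-riders keep 9 each, adding 36. Group total = 36 + 23.40 = 59.40.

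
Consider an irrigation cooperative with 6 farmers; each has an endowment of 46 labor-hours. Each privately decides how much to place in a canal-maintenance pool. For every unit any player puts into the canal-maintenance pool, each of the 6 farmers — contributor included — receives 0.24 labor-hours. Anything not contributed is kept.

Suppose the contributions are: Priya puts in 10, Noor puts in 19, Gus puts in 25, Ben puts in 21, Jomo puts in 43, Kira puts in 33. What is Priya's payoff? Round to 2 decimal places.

72.24 labor-hours

Total contributed: 10 + 19 + 25 + 21 + 43 + 33 = 151.
Each receives 0.24 × 151 = 36.24 from the canal-maintenance pool.
Priya keeps 46 − 10 = 36, so Priya's payoff is 36 + 36.24 = 72.24.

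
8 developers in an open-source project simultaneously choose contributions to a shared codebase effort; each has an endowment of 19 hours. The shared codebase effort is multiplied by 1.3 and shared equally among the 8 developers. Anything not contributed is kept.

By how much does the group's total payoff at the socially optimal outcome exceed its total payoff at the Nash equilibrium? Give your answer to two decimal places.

Each contributed unit returns 1.3/8 = 0.1625 to its contributor — below 1 — so contributing 0 is dominant for every player. At the Nash equilibrium everyone keeps their 19, and the group total is 8 × 19 = 152.
Each contributed unit returns 1.300 to the group as a whole (0.1625 to each of 8 players), which exceeds 1, so the social optimum is full contribution: group total = 1.300 × 152 = 197.60.
Efficiency loss = 197.60 − 152 = 45.60.

45.60 hours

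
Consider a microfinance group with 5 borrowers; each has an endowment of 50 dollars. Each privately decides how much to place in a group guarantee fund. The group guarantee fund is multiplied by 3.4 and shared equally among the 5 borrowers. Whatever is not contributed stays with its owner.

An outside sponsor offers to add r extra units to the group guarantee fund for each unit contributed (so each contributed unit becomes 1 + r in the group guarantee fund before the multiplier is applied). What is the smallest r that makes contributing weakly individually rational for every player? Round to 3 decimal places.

0.471

With matching at rate r, one contributed unit becomes (1 + r) in the group guarantee fund and returns 3.4 × (1 + r) / 5 to the contributor.
Setting this equal to 1: 1 + r = 5/3.4 = 1.4706.
So the minimum matching rate is r = 1.4706 − 1 = 0.471.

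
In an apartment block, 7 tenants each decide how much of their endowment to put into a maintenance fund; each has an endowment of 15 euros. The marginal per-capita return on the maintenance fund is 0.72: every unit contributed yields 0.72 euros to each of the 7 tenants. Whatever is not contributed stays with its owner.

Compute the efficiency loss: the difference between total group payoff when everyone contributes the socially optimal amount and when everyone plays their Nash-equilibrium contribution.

The private return per contributed unit is 0.72 < 1, so contributing 0 is dominant for every player. At the Nash equilibrium everyone keeps their 15, and the group total is 7 × 15 = 105.
Each contributed unit returns 5.040 to the group as a whole (0.72 to each of 7 players), which exceeds 1, so the social optimum is full contribution: group total = 5.040 × 105 = 529.20.
Efficiency loss = 529.20 − 105 = 424.20.

424.20 euros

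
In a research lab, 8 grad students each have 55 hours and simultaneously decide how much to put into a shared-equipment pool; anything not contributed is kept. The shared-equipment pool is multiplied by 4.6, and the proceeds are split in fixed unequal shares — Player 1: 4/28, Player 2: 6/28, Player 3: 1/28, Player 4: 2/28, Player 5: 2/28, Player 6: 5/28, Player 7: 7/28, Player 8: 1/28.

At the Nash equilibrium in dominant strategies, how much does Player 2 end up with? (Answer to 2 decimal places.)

109.21 hours

Each unit j contributes comes back to j as 4.6 × (j's share), so j prefers to contribute only if that share exceeds 1/4.6 = 0.2174; otherwise keeping the unit dominates.
Only Player 7 (7/28) clears that bar, contributing 55; the remaining 7 contribute 0. Total contributed: 55.
Player 2 keeps 55 and receives 4.6 × 55 × 6/28 = 54.21 from the shared-equipment pool, for a payoff of 109.21.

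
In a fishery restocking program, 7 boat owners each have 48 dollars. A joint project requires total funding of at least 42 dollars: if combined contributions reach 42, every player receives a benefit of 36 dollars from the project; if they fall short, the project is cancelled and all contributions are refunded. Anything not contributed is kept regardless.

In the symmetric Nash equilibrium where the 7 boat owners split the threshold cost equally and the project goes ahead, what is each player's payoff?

78 dollars

Equal share of the threshold: 42/7 = 6.
At this profile no one gains by cutting their contribution: any cut drops the total below 42, the project is cancelled, contributions are refunded, and the deviator ends with 48, which is less than 48 − 6 + 36 = 78. Contributing more than 6 just wastes the excess. So contributing exactly 6 is a best response.
Each player's payoff: 48 − 6 + 36 = 78.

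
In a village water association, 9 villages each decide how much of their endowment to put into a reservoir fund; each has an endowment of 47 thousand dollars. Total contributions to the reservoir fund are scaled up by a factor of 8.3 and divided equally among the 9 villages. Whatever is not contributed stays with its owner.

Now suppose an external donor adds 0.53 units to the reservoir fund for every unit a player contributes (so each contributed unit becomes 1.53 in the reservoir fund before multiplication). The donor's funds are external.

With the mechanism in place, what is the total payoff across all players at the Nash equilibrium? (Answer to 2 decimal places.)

5371.68 thousand dollars

The effective private return per unit is now 8.3 × 1.53 / 9 = 1.4110 > 1, so every player's dominant strategy flips to full contribution.
So the Nash equilibrium is full contribution by all 9; the group earns 8.3 × 1.53 × 423 = 5371.68.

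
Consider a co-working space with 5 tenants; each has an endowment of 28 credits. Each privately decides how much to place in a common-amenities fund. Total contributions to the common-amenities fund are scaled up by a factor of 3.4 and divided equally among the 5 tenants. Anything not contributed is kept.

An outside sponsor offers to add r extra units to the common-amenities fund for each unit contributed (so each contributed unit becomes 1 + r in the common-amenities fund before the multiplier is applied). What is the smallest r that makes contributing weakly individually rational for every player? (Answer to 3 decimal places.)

With matching at rate r, one contributed unit becomes (1 + r) in the common-amenities fund and returns 3.4 × (1 + r) / 5 to the contributor.
Setting this equal to 1: 1 + r = 5/3.4 = 1.4706.
So the minimum matching rate is r = 1.4706 − 1 = 0.471.

0.471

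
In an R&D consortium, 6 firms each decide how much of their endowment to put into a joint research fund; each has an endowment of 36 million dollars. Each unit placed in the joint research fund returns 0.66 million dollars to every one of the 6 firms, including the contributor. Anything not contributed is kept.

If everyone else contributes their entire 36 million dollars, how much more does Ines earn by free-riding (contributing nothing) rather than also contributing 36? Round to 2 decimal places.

12.24 million dollars

Switching from a contribution of 36 to 0 lets Ines keep an extra 36 million dollars, but lowers the joint research fund by 36, which costs Ines their own share of that drop: 0.66 × 36 = 23.76.
Net gain = 36 − 23.76 = 12.24. The private return per contributed unit (0.66) is below 1, so free-riding is indeed the best response regardless of what the others do.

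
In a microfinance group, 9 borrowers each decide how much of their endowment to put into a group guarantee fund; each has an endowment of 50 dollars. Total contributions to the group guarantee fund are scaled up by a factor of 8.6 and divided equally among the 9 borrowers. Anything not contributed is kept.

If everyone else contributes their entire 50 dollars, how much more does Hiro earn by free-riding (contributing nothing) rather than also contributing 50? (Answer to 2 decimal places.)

Switching from a contribution of 50 to 0 lets Hiro keep an extra 50 dollars, but lowers the group guarantee fund by 50, which costs Hiro their own share of that drop: 8.6/9 × 50 = 47.78.
Net gain = 50 − 47.78 = 2.22. The private return per contributed unit (0.9556) is below 1, so free-riding is indeed the best response regardless of what the others do.

2.22 dollars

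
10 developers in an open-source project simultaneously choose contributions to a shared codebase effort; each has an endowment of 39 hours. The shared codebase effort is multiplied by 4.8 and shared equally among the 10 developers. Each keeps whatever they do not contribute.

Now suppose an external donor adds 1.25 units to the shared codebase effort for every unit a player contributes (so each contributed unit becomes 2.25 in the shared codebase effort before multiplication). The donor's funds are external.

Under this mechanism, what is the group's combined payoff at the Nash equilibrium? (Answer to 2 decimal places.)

The effective private return per unit is now 4.8 × 2.25 / 10 = 1.0800 > 1, so every player's dominant strategy flips to full contribution.
So the Nash equilibrium is full contribution by all 10; the group earns 4.8 × 2.25 × 390 = 4212.00.

4212.00 hours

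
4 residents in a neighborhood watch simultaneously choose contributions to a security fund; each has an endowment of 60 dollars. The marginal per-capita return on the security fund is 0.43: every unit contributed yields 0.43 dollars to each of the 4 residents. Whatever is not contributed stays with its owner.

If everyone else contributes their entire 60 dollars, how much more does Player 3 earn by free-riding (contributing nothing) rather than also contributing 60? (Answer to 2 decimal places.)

34.20 dollars

Switching from a contribution of 60 to 0 lets Player 3 keep an extra 60 dollars, but lowers the security fund by 60, which costs Player 3 their own share of that drop: 0.43 × 60 = 25.80.
Net gain = 60 − 25.80 = 34.20. The private return per contributed unit (0.43) is below 1, so free-riding is indeed the best response regardless of what the others do.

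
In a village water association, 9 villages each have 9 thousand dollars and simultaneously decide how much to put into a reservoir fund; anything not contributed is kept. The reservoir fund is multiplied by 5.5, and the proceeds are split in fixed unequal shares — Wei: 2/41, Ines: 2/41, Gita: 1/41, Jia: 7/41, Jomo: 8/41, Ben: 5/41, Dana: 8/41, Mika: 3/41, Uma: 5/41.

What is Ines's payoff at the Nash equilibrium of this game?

13.83 thousand dollars

Player j's private return per contributed unit is 5.5 × (j's share). Contributing is weakly dominant for j when that share is at least 1/5.5 = 0.1818, and contributing 0 is dominant otherwise.
Jomo and Dana are above the threshold, contributing 9 each; the remaining 7 contribute 0. Total contributed: 18.
Ines keeps 9 and receives 5.5 × 18 × 2/41 = 4.83 from the reservoir fund, for a payoff of 13.83.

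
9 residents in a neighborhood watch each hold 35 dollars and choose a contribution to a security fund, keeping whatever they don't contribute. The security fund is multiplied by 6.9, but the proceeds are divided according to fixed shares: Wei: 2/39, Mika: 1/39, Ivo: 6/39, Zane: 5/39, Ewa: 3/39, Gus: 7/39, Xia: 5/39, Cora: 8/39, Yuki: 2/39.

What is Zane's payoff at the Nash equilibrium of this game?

Player j's private return per contributed unit is 6.9 × (j's share). Contributing is weakly dominant for j when that share is at least 1/6.9 = 0.1449, and contributing 0 is dominant otherwise.
Ivo, Gus and Cora are above the threshold, contributing 35 each; the remaining 6 contribute 0. Total contributed: 105.
Zane keeps 35 and receives 6.9 × 105 × 5/39 = 92.88 from the security fund, for a payoff of 127.88.

127.88 dollars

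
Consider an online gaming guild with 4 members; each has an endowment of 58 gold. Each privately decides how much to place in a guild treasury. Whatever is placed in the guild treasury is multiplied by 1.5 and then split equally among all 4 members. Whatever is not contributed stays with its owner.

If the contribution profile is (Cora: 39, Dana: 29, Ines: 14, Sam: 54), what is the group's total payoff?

Total contributed: 39 + 29 + 14 + 54 = 136; total kept: 4 × 58 − 136 = 96.
The guild treasury pays out 1.5 × 136 = 204.00 in aggregate.
Group total = 96 + 204.00 = 300.00.

300.00 gold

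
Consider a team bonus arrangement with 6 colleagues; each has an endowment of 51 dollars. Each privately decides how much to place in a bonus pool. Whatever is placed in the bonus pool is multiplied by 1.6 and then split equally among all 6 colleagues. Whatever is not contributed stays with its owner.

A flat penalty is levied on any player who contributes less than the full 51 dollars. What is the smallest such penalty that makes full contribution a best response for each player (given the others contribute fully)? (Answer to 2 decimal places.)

37.40 dollars

Given the others contribute fully, the best deviation is to contribute 0 (any partial contribution still incurs the fine and gives up units whose private return 0.2667 is below 1).
Deviating from 51 to 0 saves 51 dollars but forfeits the deviator's share of the drop in the bonus pool: 1.6/6 × 51 = 13.60.
So the deviation gain is 51 − 13.60 = 37.40, and the fine must be at least 37.40 dollars to wipe it out.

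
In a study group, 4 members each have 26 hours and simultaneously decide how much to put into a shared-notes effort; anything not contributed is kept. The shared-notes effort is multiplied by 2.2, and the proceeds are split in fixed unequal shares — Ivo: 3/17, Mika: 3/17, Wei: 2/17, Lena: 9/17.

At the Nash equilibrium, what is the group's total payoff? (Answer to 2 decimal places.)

A player with share s gets back 2.2·s per unit contributed, so full contribution is dominant for anyone with s > 1/2.2 = 0.4545 and zero contribution is dominant for anyone below.
Only Lena (9/17) clears that bar, contributing 26; the remaining 3 contribute 0. Total contributed: 26.
The shared-notes effort pays out 2.2 × 26 = 57.20 in total (split across the unequal shares, but the aggregate is all that matters for the group sum).
The 3 free-riders keep 26 each, adding 78. Group total = 78 + 57.20 = 135.20.

135.20 hours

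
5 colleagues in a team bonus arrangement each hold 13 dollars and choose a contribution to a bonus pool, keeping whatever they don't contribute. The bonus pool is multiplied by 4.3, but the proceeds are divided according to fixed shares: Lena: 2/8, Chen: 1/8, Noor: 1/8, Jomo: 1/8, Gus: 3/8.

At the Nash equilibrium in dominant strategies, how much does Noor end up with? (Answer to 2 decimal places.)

For player j, contributing a unit is worthwhile iff 4.3 × (j's share) ≥ 1, i.e. iff j's share is at least 0.2326.
The shares above 0.2326 belong to Lena and Gus, contributing 13 each; the remaining 3 contribute 0. Total contributed: 26.
Noor keeps 13 and receives 4.3 × 26 × 1/8 = 13.98 from the bonus pool, for a payoff of 26.98.

26.98 dollars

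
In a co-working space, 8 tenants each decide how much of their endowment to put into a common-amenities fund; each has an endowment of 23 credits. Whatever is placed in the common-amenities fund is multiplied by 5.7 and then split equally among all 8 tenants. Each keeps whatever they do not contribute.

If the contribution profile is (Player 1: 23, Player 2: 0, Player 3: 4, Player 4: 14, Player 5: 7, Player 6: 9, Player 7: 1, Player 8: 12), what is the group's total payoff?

513.00 credits

Total contributed: 23 + 0 + 4 + 14 + 7 + 9 + 1 + 12 = 70; total kept: 8 × 23 − 70 = 114.
The common-amenities fund pays out 5.7 × 70 = 399.00 in aggregate.
Group total = 114 + 399.00 = 513.00.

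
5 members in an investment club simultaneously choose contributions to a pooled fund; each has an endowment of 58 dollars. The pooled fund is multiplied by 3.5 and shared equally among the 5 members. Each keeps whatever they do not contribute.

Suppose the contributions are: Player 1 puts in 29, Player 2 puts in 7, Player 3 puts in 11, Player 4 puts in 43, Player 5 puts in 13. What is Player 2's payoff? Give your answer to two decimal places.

123.10 dollars

Total contributed: 29 + 7 + 11 + 43 + 13 = 103.
Each receives 3.5 × 103 / 5 = 72.10 from the pooled fund.
Player 2 keeps 58 − 7 = 51, so Player 2's payoff is 51 + 72.10 = 123.10.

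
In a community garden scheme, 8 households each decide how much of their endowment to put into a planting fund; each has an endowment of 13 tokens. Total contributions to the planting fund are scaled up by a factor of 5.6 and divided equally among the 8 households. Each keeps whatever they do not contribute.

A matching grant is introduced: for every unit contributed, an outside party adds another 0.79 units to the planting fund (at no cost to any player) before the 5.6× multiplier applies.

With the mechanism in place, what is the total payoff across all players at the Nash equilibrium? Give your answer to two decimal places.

With the mechanism, a contributed unit returns 5.6 × 1.79 / 8 = 1.2530 per unit of net cost to the contributor — now above 1 — so contributing fully is weakly dominant for every player.
So the Nash equilibrium is full contribution by all 8; the group earns 5.6 × 1.79 × 104 = 1042.50.

1042.50 tokens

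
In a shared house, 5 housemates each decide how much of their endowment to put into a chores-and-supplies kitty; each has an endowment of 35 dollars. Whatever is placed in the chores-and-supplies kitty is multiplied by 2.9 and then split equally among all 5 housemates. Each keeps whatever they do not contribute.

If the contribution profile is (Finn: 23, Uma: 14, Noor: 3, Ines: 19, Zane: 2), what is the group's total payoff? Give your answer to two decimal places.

Total contributed: 23 + 14 + 3 + 19 + 2 = 61; total kept: 5 × 35 − 61 = 114.
The chores-and-supplies kitty pays out 2.9 × 61 = 176.90 in aggregate.
Group total = 114 + 176.90 = 290.90.

290.90 dollars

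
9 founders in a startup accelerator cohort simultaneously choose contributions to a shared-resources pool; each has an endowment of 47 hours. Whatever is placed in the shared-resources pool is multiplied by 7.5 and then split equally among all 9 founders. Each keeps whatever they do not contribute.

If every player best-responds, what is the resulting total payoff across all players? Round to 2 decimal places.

423.00 hours

Each contributed unit returns 7.5/9 = 0.8333 to its contributor — below 1 — so contributing 0 is dominant for every player. At the Nash equilibrium everyone keeps their 47, and the group total is 9 × 47 = 423.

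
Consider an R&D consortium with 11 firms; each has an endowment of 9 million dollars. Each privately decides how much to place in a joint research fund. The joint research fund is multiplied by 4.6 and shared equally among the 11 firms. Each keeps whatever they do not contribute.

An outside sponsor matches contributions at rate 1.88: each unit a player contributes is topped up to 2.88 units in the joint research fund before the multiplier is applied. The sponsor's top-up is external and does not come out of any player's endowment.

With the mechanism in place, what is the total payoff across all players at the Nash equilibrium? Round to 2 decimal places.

1311.55 million dollars

Under the mechanism each unit contributed yields 4.6 × 2.88 / 11 = 1.2044 back to its contributor per unit of net cost, which exceeds 1, making full contribution the dominant choice for everyone.
So the Nash equilibrium is full contribution by all 11; the group earns 4.6 × 2.88 × 99 = 1311.55.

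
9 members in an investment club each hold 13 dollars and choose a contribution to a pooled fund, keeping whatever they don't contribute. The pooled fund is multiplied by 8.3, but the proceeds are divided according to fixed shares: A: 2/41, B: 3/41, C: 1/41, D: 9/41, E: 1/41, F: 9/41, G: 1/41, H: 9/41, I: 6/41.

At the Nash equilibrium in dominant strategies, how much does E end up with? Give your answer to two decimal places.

Each unit j contributes comes back to j as 8.3 × (j's share), so j prefers to contribute only if that share exceeds 1/8.3 = 0.1205; otherwise keeping the unit dominates.
D, F, H and I are above the threshold, contributing 13 each; the remaining 5 contribute 0. Total contributed: 52.
E keeps 13 and receives 8.3 × 52 × 1/41 = 10.53 from the pooled fund, for a payoff of 23.53.

23.53 dollars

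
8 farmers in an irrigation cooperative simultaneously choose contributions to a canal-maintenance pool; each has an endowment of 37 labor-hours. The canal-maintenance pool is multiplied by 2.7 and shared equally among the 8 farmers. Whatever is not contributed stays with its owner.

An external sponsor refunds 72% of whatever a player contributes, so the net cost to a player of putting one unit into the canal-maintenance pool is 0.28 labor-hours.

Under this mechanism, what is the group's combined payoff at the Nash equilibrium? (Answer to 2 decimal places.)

With the mechanism, a contributed unit returns (2.7/8) / 0.28 = 1.2054 per unit of net cost to the contributor — now above 1 — so contributing fully is weakly dominant for every player.
At the Nash equilibrium everyone contributes 37. Group total payoff = 8 × (37 × 0.72 + 2.7 × 37) = 1012.32.

1012.32 labor-hours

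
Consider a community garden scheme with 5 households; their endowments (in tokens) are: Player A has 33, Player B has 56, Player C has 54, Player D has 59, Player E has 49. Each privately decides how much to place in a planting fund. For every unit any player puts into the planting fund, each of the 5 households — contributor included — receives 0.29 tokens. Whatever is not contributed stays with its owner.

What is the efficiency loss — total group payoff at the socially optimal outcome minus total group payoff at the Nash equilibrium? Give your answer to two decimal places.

The private return per contributed unit is 0.29 < 1 for everyone, so the Nash equilibrium is zero contribution and the group total is Σ E_j = 33 + 56 + 54 + 59 + 49 = 251.
Each contributed unit returns 1.450 to the group, so the social optimum is full contribution by everyone: group total = 1.450 × 251 = 363.95.
Efficiency loss = (1.450 − 1) × 251 = 112.95.

112.95 tokens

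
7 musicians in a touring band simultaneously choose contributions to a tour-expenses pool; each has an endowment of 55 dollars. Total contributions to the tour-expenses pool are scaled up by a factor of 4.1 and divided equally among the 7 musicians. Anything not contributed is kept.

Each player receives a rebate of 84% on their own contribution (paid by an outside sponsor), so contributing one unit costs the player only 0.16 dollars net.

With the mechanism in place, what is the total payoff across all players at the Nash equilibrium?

1901.90 dollars

Under the mechanism each unit contributed yields (4.1/7) / 0.16 = 3.6607 back to its contributor per unit of net cost, which exceeds 1, making full contribution the dominant choice for everyone.
So the Nash equilibrium is full contribution by all 7; the group earns 7 × (55 × 0.84 + 4.1 × 55) = 1901.90.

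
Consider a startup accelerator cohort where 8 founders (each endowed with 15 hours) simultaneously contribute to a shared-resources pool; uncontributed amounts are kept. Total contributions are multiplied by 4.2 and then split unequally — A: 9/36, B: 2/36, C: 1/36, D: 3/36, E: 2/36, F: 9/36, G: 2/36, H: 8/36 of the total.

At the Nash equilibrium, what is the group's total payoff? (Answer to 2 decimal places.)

216.00 hours

Player j's private return per contributed unit is 4.2 × (j's share). Contributing is weakly dominant for j when that share is at least 1/4.2 = 0.2381, and contributing 0 is dominant otherwise.
The shares above 0.2381 belong to A and F, contributing 15 each; the remaining 6 contribute 0. Total contributed: 30.
The shared-resources pool pays out 4.2 × 30 = 126.00 in total (split across the unequal shares, but the aggregate is all that matters for the group sum).
The 6 free-riders keep 15 each, adding 90. Group total = 90 + 126.00 = 216.00.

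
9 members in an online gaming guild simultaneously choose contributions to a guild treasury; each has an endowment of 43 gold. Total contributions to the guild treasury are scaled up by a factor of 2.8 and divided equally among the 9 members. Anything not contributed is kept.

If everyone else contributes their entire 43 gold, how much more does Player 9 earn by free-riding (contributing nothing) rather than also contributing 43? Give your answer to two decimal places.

29.62 gold

Switching from a contribution of 43 to 0 lets Player 9 keep an extra 43 gold, but lowers the guild treasury by 43, which costs Player 9 their own share of that drop: 2.8/9 × 43 = 13.38.
Net gain = 43 − 13.38 = 29.62. The private return per contributed unit (0.3111) is below 1, so free-riding is indeed the best response regardless of what the others do.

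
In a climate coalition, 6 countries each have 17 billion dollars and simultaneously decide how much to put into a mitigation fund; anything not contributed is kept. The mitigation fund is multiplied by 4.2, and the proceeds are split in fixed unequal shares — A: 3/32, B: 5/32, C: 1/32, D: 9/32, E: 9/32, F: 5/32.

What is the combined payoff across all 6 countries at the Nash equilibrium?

A player with share s gets back 4.2·s per unit contributed, so full contribution is dominant for anyone with s > 1/4.2 = 0.2381 and zero contribution is dominant for anyone below.
The shares above 0.2381 belong to D and E, contributing 17 each; the remaining 4 contribute 0. Total contributed: 34.
The mitigation fund pays out 4.2 × 34 = 142.80 in total (split across the unequal shares, but the aggregate is all that matters for the group sum).
The 4 free-riders keep 17 each, adding 68. Group total = 68 + 142.80 = 210.80.

210.80 billion dollars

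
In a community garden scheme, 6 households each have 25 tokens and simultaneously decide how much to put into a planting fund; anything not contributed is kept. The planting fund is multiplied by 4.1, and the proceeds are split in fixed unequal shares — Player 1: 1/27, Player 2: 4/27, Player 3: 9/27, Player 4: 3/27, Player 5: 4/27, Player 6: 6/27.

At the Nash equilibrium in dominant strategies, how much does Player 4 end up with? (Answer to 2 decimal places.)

36.39 tokens

Player j's private return per contributed unit is 4.1 × (j's share). Contributing is weakly dominant for j when that share is at least 1/4.1 = 0.2439, and contributing 0 is dominant otherwise.
The only share above 0.2439 is Player 3's 9/27, contributing 25; the remaining 5 contribute 0. Total contributed: 25.
Player 4 keeps 25 and receives 4.1 × 25 × 3/27 = 11.39 from the planting fund, for a payoff of 36.39.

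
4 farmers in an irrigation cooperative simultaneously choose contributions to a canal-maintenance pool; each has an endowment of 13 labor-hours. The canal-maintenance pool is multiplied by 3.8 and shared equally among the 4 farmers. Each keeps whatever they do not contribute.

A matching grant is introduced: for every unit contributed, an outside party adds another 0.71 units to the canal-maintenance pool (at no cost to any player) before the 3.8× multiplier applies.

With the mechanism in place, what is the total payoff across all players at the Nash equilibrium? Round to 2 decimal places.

With the mechanism, a contributed unit returns 3.8 × 1.71 / 4 = 1.6245 per unit of net cost to the contributor — now above 1 — so contributing fully is weakly dominant for every player.
So the Nash equilibrium is full contribution by all 4; the group earns 3.8 × 1.71 × 52 = 337.90.

337.90 labor-hours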